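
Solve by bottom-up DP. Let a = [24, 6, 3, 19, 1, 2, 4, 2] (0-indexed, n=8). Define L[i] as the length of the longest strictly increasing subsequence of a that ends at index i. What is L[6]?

3

   i    0    1    2    3    4    5    6    7
a[i]   24    6    3   19    1    2    4    2
L[i]    1    1    1    2    1    2    3    2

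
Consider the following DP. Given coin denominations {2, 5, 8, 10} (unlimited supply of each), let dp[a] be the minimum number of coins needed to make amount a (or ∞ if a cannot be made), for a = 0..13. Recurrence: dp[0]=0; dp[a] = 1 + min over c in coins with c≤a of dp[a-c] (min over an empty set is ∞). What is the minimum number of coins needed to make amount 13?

 a  0  1  2  3  4  5  6  7  8  9 10 11 12 13
dp  0  -  1  -  2  1  3  2  1  3  1  4  2  2
(- denotes ∞ / unreachable)

2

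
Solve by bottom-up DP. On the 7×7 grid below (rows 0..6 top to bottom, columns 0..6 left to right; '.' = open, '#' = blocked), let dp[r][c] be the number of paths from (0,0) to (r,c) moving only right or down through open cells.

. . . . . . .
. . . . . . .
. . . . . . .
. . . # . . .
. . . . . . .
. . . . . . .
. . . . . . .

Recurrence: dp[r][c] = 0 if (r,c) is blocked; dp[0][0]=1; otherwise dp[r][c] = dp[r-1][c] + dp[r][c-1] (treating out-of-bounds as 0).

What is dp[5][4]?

66

r\c   0   1   2   3   4   5   6
  0   1   1   1   1   1   1   1
  1   1   2   3   4   5   6   7
  2   1   3   6  10  15  21  28
  3   1   4  10   0  15  36  64
  4   1   5  15  15  30  66 130
  5   1   6  21  36  66 132 262
  6   1   7  28  64 130 262 524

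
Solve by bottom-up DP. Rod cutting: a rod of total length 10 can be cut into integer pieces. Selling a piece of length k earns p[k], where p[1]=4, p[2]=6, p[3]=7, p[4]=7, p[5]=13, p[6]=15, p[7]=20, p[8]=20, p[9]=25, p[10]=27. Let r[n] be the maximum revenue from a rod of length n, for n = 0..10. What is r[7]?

28

   n    0    1    2    3    4    5    6    7    8    9   10
r[n]    0    4    8   12   16   20   24   28   32   36   40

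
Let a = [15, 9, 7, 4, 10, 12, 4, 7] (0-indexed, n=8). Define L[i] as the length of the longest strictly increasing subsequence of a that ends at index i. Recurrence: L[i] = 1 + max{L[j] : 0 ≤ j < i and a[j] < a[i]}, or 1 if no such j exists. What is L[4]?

2

   i    0    1    2    3    4    5    6    7
a[i]   15    9    7    4   10   12    4    7
L[i]    1    1    1    1    2    3    1    2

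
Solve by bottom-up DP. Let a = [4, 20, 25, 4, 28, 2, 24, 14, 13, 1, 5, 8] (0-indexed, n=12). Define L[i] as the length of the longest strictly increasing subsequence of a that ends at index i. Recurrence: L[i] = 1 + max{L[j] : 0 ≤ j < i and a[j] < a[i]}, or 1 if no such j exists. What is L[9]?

   i    0    1    2    3    4    5    6    7    8    9   10   11
a[i]    4   20   25    4   28    2   24   14   13    1    5    8
L[i]    1    2    3    1    4    1    3    2    2    1    2    3

1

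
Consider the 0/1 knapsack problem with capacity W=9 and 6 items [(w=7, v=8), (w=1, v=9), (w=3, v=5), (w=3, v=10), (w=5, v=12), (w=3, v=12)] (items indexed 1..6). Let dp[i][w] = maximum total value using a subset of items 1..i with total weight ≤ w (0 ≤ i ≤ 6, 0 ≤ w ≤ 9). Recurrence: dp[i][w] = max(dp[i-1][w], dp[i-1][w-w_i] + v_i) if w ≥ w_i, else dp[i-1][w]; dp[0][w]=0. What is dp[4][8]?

24

i\w   0   1   2   3   4   5   6   7   8   9
  0   0   0   0   0   0   0   0   0   0   0
  1   0   0   0   0   0   0   0   8   8   8
  2   0   9   9   9   9   9   9   9  17  17
  3   0   9   9   9  14  14  14  14  17  17
  4   0   9   9  10  19  19  19  24  24  24
  5   0   9   9  10  19  19  21  24  24  31
  6   0   9   9  12  21  21  22  31  31  33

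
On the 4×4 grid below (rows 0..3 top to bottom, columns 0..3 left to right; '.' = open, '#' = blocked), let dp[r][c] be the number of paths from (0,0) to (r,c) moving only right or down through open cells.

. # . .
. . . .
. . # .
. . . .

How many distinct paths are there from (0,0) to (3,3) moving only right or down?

r\c   0   1   2   3
  0   1   0   0   0
  1   1   1   1   1
  2   1   2   0   1
  3   1   3   3   4

4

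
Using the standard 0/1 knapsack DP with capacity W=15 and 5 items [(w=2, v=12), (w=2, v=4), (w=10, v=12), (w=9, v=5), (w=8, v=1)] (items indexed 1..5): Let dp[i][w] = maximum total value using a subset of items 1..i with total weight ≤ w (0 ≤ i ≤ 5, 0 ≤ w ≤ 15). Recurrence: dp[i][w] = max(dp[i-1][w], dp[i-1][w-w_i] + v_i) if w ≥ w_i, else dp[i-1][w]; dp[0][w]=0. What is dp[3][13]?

i\w   0   1   2   3   4   5   6   7   8   9  10  11  12  13  14  15
  0   0   0   0   0   0   0   0   0   0   0   0   0   0   0   0   0
  1   0   0  12  12  12  12  12  12  12  12  12  12  12  12  12  12
  2   0   0  12  12  16  16  16  16  16  16  16  16  16  16  16  16
  3   0   0  12  12  16  16  16  16  16  16  16  16  24  24  28  28
  4   0   0  12  12  16  16  16  16  16  16  16  17  24  24  28  28
  5   0   0  12  12  16  16  16  16  16  16  16  17  24  24  28  28

24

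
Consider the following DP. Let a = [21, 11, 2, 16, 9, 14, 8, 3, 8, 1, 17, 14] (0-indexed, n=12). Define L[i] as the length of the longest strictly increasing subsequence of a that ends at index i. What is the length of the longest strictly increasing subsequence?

4

   i    0    1    2    3    4    5    6    7    8    9   10   11
a[i]   21   11    2   16    9   14    8    3    8    1   17   14
L[i]    1    1    1    2    2    3    2    2    3    1    4    4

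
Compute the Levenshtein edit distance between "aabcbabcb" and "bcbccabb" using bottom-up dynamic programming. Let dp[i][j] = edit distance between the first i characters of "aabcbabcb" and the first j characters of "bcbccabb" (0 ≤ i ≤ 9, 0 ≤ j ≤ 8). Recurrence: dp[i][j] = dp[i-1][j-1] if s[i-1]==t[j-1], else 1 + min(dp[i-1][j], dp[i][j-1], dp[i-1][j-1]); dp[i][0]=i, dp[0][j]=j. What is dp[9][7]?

   ''  b  c  b  c  c  a  b  b
''  0  1  2  3  4  5  6  7  8
 a  1  1  2  3  4  5  5  6  7
 a  2  2  2  3  4  5  5  6  7
 b  3  2  3  2  3  4  5  5  6
 c  4  3  2  3  2  3  4  5  6
 b  5  4  3  2  3  3  4  4  5
 a  6  5  4  3  3  4  3  4  5
 b  7  6  5  4  4  4  4  3  4
 c  8  7  6  5  4  4  5  4  4
 b  9  8  7  6  5  5  5  5  4

5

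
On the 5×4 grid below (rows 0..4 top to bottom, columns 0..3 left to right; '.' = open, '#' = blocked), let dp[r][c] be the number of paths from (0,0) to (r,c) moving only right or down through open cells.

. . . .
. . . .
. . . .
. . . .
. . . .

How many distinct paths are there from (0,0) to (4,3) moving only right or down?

r\c   0   1   2   3
  0   1   1   1   1
  1   1   2   3   4
  2   1   3   6  10
  3   1   4  10  20
  4   1   5  15  35

35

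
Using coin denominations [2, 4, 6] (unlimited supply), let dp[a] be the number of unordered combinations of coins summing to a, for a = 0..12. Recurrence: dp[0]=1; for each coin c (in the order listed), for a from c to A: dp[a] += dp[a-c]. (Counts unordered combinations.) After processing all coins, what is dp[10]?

after  coin     0     1     2     3     4     5     6     7     8     9    10    11    12
          2     1     0     1     0     1     0     1     0     1     0     1     0     1
          4     1     0     1     0     2     0     2     0     3     0     3     0     4
          6     1     0     1     0     2     0     3     0     4     0     5     0     7

5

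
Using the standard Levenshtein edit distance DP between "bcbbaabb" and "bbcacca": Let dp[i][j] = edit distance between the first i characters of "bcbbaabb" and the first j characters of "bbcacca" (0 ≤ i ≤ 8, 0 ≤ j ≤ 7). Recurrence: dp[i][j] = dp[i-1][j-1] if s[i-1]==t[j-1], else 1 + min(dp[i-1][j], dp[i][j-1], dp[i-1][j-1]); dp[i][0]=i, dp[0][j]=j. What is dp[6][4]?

3

   ''  b  b  c  a  c  c  a
''  0  1  2  3  4  5  6  7
 b  1  0  1  2  3  4  5  6
 c  2  1  1  1  2  3  4  5
 b  3  2  1  2  2  3  4  5
 b  4  3  2  2  3  3  4  5
 a  5  4  3  3  2  3  4  4
 a  6  5  4  4  3  3  4  4
 b  7  6  5  5  4  4  4  5
 b  8  7  6  6  5  5  5  5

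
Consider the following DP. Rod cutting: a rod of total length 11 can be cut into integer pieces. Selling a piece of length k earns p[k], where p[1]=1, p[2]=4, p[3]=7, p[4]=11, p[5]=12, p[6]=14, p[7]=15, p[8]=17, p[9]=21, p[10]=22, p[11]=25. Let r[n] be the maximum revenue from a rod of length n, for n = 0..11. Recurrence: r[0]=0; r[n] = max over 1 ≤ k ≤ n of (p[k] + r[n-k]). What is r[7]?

18

   n    0    1    2    3    4    5    6    7    8    9   10   11
r[n]    0    1    4    7   11   12   15   18   22   23   26   29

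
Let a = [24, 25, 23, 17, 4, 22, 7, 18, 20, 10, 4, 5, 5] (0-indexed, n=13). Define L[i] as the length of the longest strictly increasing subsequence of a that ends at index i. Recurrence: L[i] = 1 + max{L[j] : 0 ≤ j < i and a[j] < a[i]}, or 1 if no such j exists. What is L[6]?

2

   i    0    1    2    3    4    5    6    7    8    9   10   11   12
a[i]   24   25   23   17    4   22    7   18   20   10    4    5    5
L[i]    1    2    1    1    1    2    2    3    4    3    1    2    2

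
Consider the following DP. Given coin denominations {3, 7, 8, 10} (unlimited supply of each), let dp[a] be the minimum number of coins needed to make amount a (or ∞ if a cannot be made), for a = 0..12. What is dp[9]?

 a  0  1  2  3  4  5  6  7  8  9 10 11 12
dp  0  -  -  1  -  -  2  1  1  3  1  2  4
(- denotes ∞ / unreachable)

3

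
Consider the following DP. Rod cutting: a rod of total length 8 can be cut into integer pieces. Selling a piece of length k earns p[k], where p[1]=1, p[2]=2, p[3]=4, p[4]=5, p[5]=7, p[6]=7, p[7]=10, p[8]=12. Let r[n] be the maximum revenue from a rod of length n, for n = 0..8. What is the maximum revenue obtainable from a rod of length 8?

   n    0    1    2    3    4    5    6    7    8
r[n]    0    1    2    4    5    7    8   10   12

12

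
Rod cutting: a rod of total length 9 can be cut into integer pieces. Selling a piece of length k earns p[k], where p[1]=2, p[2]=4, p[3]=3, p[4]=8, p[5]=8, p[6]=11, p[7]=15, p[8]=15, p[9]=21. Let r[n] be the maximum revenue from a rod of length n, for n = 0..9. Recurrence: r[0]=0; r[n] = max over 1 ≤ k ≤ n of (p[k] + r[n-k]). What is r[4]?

8

   n    0    1    2    3    4    5    6    7    8    9
r[n]    0    2    4    6    8   10   12   15   17   21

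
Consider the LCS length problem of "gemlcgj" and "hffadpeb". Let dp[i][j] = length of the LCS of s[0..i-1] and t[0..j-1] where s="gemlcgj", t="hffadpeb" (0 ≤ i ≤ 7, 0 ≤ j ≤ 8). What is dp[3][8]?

   ''  h  f  f  a  d  p  e  b
''  0  0  0  0  0  0  0  0  0
 g  0  0  0  0  0  0  0  0  0
 e  0  0  0  0  0  0  0  1  1
 m  0  0  0  0  0  0  0  1  1
 l  0  0  0  0  0  0  0  1  1
 c  0  0  0  0  0  0  0  1  1
 g  0  0  0  0  0  0  0  1  1
 j  0  0  0  0  0  0  0  1  1

1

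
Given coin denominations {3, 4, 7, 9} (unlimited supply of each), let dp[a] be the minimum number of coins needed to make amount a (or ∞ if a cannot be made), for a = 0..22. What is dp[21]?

 a  0  1  2  3  4  5  6  7  8  9 10 11 12 13 14 15 16 17 18 19 20 21 22
dp  0  -  -  1  1  -  2  1  2  1  2  2  2  2  2  3  2  3  2  3  3  3  3
(- denotes ∞ / unreachable)

3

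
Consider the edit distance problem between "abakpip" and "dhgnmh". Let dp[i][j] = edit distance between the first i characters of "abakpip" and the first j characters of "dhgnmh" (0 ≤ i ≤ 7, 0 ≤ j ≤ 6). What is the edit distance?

   ''  d  h  g  n  m  h
''  0  1  2  3  4  5  6
 a  1  1  2  3  4  5  6
 b  2  2  2  3  4  5  6
 a  3  3  3  3  4  5  6
 k  4  4  4  4  4  5  6
 p  5  5  5  5  5  5  6
 i  6  6  6  6  6  6  6
 p  7  7  7  7  7  7  7

7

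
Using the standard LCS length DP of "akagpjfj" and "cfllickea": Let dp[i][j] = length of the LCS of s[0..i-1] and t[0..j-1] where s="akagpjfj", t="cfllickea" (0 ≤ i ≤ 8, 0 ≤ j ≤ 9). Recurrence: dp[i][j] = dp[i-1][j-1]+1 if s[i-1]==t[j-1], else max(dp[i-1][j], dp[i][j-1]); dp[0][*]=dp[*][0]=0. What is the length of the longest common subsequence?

2

   ''  c  f  l  l  i  c  k  e  a
''  0  0  0  0  0  0  0  0  0  0
 a  0  0  0  0  0  0  0  0  0  1
 k  0  0  0  0  0  0  0  1  1  1
 a  0  0  0  0  0  0  0  1  1  2
 g  0  0  0  0  0  0  0  1  1  2
 p  0  0  0  0  0  0  0  1  1  2
 j  0  0  0  0  0  0  0  1  1  2
 f  0  0  1  1  1  1  1  1  1  2
 j  0  0  1  1  1  1  1  1  1  2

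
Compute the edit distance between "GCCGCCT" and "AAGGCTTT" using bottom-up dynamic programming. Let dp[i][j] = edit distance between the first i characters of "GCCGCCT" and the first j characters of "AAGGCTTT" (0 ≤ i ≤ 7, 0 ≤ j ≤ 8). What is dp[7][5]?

5

   ''  A  A  G  G  C  T  T  T
''  0  1  2  3  4  5  6  7  8
 G  1  1  2  2  3  4  5  6  7
 C  2  2  2  3  3  3  4  5  6
 C  3  3  3  3  4  3  4  5  6
 G  4  4  4  3  3  4  4  5  6
 C  5  5  5  4  4  3  4  5  6
 C  6  6  6  5  5  4  4  5  6
 T  7  7  7  6  6  5  4  4  5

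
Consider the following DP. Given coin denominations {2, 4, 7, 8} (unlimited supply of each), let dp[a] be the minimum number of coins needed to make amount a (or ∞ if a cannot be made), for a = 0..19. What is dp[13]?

 a  0  1  2  3  4  5  6  7  8  9 10 11 12 13 14 15 16 17 18 19
dp  0  -  1  -  1  -  2  1  1  2  2  2  2  3  2  2  2  3  3  3
(- denotes ∞ / unreachable)

3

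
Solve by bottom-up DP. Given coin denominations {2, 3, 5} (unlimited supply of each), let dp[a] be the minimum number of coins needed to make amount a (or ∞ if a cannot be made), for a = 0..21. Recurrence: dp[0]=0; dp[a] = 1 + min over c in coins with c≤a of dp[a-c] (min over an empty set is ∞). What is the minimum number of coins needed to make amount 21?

5

 a  0  1  2  3  4  5  6  7  8  9 10 11 12 13 14 15 16 17 18 19 20 21
dp  0  -  1  1  2  1  2  2  2  3  2  3  3  3  4  3  4  4  4  5  4  5
(- denotes ∞ / unreachable)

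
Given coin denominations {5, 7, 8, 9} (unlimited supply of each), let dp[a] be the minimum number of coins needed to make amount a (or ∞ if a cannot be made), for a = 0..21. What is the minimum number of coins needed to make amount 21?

3

 a  0  1  2  3  4  5  6  7  8  9 10 11 12 13 14 15 16 17 18 19 20 21
dp  0  -  -  -  -  1  -  1  1  1  2  -  2  2  2  2  2  2  2  3  3  3
(- denotes ∞ / unreachable)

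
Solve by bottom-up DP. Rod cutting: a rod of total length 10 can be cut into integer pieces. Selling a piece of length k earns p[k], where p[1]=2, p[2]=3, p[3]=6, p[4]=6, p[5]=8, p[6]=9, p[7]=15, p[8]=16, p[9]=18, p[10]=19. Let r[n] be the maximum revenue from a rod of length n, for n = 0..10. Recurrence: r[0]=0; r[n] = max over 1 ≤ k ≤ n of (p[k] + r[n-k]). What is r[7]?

   n    0    1    2    3    4    5    6    7    8    9   10
r[n]    0    2    4    6    8   10   12   15   17   19   21

15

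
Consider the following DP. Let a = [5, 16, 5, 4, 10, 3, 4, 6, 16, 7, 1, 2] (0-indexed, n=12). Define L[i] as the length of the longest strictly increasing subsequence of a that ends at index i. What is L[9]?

   i    0    1    2    3    4    5    6    7    8    9   10   11
a[i]    5   16    5    4   10    3    4    6   16    7    1    2
L[i]    1    2    1    1    2    1    2    3    4    4    1    2

4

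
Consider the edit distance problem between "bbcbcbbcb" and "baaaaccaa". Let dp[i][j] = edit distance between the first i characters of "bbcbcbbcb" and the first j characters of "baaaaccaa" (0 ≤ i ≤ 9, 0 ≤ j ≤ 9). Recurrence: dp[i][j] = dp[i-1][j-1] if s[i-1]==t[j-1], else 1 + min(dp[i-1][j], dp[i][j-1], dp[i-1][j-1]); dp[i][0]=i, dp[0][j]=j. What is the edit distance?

   ''  b  a  a  a  a  c  c  a  a
''  0  1  2  3  4  5  6  7  8  9
 b  1  0  1  2  3  4  5  6  7  8
 b  2  1  1  2  3  4  5  6  7  8
 c  3  2  2  2  3  4  4  5  6  7
 b  4  3  3  3  3  4  5  5  6  7
 c  5  4  4  4  4  4  4  5  6  7
 b  6  5  5  5  5  5  5  5  6  7
 b  7  6  6  6  6  6  6  6  6  7
 c  8  7  7  7  7  7  6  6  7  7
 b  9  8  8  8  8  8  7  7  7  8

8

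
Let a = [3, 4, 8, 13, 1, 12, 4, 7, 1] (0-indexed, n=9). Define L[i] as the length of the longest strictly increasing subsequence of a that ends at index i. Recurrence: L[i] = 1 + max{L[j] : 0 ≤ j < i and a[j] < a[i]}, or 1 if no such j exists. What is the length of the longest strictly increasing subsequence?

   i    0    1    2    3    4    5    6    7    8
a[i]    3    4    8   13    1   12    4    7    1
L[i]    1    2    3    4    1    4    2    3    1

4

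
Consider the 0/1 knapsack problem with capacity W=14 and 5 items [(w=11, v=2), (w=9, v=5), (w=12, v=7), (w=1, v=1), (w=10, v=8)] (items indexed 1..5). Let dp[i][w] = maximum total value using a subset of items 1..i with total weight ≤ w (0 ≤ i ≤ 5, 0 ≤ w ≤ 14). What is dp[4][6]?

1

i\w   0   1   2   3   4   5   6   7   8   9  10  11  12  13  14
  0   0   0   0   0   0   0   0   0   0   0   0   0   0   0   0
  1   0   0   0   0   0   0   0   0   0   0   0   2   2   2   2
  2   0   0   0   0   0   0   0   0   0   5   5   5   5   5   5
  3   0   0   0   0   0   0   0   0   0   5   5   5   7   7   7
  4   0   1   1   1   1   1   1   1   1   5   6   6   7   8   8
  5   0   1   1   1   1   1   1   1   1   5   8   9   9   9   9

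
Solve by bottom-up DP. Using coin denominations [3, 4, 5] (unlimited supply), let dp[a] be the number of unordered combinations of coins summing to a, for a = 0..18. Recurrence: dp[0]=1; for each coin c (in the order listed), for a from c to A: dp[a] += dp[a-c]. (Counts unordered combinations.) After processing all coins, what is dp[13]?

3

after  coin     0     1     2     3     4     5     6     7     8     9    10    11    12    13    14    15    16    17    18
          3     1     0     0     1     0     0     1     0     0     1     0     0     1     0     0     1     0     0     1
          4     1     0     0     1     1     0     1     1     1     1     1     1     2     1     1     2     2     1     2
          5     1     0     0     1     1     1     1     1     2     2     2     2     3     3     3     4     4     4     5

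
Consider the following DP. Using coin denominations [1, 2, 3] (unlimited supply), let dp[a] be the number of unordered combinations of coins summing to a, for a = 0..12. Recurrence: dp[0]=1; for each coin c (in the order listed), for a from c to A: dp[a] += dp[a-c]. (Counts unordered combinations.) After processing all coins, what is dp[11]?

after  coin     0     1     2     3     4     5     6     7     8     9    10    11    12
          1     1     1     1     1     1     1     1     1     1     1     1     1     1
          2     1     1     2     2     3     3     4     4     5     5     6     6     7
          3     1     1     2     3     4     5     7     8    10    12    14    16    19

16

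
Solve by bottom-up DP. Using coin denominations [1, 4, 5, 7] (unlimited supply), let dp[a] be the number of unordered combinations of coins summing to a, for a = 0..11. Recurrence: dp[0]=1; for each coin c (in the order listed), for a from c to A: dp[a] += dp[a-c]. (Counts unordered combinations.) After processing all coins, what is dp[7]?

4

after  coin     0     1     2     3     4     5     6     7     8     9    10    11
          1     1     1     1     1     1     1     1     1     1     1     1     1
          4     1     1     1     1     2     2     2     2     3     3     3     3
          5     1     1     1     1     2     3     3     3     4     5     6     6
          7     1     1     1     1     2     3     3     4     5     6     7     8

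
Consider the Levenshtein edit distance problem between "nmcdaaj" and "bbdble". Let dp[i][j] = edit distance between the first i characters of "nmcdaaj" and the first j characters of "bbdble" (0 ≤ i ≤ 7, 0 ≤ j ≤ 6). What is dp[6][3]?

   ''  b  b  d  b  l  e
''  0  1  2  3  4  5  6
 n  1  1  2  3  4  5  6
 m  2  2  2  3  4  5  6
 c  3  3  3  3  4  5  6
 d  4  4  4  3  4  5  6
 a  5  5  5  4  4  5  6
 a  6  6  6  5  5  5  6
 j  7  7  7  6  6  6  6

5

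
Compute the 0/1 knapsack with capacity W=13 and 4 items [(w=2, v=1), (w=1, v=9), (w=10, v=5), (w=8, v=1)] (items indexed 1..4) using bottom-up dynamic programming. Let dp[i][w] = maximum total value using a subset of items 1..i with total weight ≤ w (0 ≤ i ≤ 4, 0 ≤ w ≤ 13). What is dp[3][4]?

10

i\w   0   1   2   3   4   5   6   7   8   9  10  11  12  13
  0   0   0   0   0   0   0   0   0   0   0   0   0   0   0
  1   0   0   1   1   1   1   1   1   1   1   1   1   1   1
  2   0   9   9  10  10  10  10  10  10  10  10  10  10  10
  3   0   9   9  10  10  10  10  10  10  10  10  14  14  15
  4   0   9   9  10  10  10  10  10  10  10  10  14  14  15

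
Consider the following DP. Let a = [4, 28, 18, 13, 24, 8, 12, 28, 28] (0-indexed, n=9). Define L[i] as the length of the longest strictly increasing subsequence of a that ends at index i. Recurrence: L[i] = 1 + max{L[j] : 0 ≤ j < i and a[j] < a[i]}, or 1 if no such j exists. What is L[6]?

   i    0    1    2    3    4    5    6    7    8
a[i]    4   28   18   13   24    8   12   28   28
L[i]    1    2    2    2    3    2    3    4    4

3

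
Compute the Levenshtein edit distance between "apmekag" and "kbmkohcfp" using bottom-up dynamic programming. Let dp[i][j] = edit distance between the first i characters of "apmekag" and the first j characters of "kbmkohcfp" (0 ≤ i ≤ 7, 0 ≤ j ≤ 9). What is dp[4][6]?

   ''  k  b  m  k  o  h  c  f  p
''  0  1  2  3  4  5  6  7  8  9
 a  1  1  2  3  4  5  6  7  8  9
 p  2  2  2  3  4  5  6  7  8  8
 m  3  3  3  2  3  4  5  6  7  8
 e  4  4  4  3  3  4  5  6  7  8
 k  5  4  5  4  3  4  5  6  7  8
 a  6  5  5  5  4  4  5  6  7  8
 g  7  6  6  6  5  5  5  6  7  8

5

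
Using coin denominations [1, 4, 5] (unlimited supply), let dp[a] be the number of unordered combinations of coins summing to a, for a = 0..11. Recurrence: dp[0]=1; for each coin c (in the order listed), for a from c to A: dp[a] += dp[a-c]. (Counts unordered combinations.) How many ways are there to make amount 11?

after  coin     0     1     2     3     4     5     6     7     8     9    10    11
          1     1     1     1     1     1     1     1     1     1     1     1     1
          4     1     1     1     1     2     2     2     2     3     3     3     3
          5     1     1     1     1     2     3     3     3     4     5     6     6

6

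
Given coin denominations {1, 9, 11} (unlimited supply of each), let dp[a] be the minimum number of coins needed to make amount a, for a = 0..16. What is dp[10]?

2

 a  0  1  2  3  4  5  6  7  8  9 10 11 12 13 14 15 16
dp  0  1  2  3  4  5  6  7  8  1  2  1  2  3  4  5  6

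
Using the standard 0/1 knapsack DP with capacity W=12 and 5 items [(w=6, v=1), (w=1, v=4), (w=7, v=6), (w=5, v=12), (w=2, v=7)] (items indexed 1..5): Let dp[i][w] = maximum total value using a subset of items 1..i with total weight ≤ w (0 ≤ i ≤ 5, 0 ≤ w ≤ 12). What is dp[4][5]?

12

i\w   0   1   2   3   4   5   6   7   8   9  10  11  12
  0   0   0   0   0   0   0   0   0   0   0   0   0   0
  1   0   0   0   0   0   0   1   1   1   1   1   1   1
  2   0   4   4   4   4   4   4   5   5   5   5   5   5
  3   0   4   4   4   4   4   4   6  10  10  10  10  10
  4   0   4   4   4   4  12  16  16  16  16  16  16  18
  5   0   4   7  11  11  12  16  19  23  23  23  23  23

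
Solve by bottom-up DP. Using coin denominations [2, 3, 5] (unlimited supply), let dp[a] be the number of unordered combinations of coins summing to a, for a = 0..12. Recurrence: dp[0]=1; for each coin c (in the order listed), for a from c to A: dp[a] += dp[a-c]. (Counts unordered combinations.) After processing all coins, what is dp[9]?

after  coin     0     1     2     3     4     5     6     7     8     9    10    11    12
          2     1     0     1     0     1     0     1     0     1     0     1     0     1
          3     1     0     1     1     1     1     2     1     2     2     2     2     3
          5     1     0     1     1     1     2     2     2     3     3     4     4     5

3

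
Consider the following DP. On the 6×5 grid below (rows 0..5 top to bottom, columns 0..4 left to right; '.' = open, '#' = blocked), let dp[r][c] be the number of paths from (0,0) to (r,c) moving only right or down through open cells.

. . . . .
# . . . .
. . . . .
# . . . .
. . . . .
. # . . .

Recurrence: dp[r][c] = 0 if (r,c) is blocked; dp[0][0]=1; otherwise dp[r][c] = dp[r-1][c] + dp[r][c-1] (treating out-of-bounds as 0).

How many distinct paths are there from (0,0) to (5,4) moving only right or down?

r\c   0   1   2   3   4
  0   1   1   1   1   1
  1   0   1   2   3   4
  2   0   1   3   6  10
  3   0   1   4  10  20
  4   0   1   5  15  35
  5   0   0   5  20  55

55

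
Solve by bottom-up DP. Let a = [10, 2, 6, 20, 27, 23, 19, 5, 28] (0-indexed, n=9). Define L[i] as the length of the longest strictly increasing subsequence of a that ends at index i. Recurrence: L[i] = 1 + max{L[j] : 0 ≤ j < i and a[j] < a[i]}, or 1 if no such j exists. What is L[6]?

3

   i    0    1    2    3    4    5    6    7    8
a[i]   10    2    6   20   27   23   19    5   28
L[i]    1    1    2    3    4    4    3    2    5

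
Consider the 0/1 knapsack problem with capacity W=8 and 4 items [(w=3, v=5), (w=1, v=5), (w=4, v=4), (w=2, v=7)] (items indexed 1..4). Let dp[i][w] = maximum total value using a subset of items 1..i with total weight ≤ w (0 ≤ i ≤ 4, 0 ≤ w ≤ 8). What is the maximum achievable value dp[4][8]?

i\w   0   1   2   3   4   5   6   7   8
  0   0   0   0   0   0   0   0   0   0
  1   0   0   0   5   5   5   5   5   5
  2   0   5   5   5  10  10  10  10  10
  3   0   5   5   5  10  10  10  10  14
  4   0   5   7  12  12  12  17  17  17

17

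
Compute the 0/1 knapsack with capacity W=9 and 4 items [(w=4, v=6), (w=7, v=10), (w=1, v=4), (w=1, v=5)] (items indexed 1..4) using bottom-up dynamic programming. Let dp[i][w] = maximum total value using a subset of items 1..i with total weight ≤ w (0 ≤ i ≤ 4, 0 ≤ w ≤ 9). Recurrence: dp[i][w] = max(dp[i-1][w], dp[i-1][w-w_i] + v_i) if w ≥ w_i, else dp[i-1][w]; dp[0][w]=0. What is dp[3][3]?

i\w   0   1   2   3   4   5   6   7   8   9
  0   0   0   0   0   0   0   0   0   0   0
  1   0   0   0   0   6   6   6   6   6   6
  2   0   0   0   0   6   6   6  10  10  10
  3   0   4   4   4   6  10  10  10  14  14
  4   0   5   9   9   9  11  15  15  15  19

4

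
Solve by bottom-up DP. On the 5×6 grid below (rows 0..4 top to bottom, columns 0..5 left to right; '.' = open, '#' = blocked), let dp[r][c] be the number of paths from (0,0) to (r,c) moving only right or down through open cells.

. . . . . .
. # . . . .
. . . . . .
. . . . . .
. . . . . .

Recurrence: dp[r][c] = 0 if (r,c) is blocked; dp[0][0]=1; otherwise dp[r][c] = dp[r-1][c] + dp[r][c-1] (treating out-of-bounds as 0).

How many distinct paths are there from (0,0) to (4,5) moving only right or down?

56

r\c   0   1   2   3   4   5
  0   1   1   1   1   1   1
  1   1   0   1   2   3   4
  2   1   1   2   4   7  11
  3   1   2   4   8  15  26
  4   1   3   7  15  30  56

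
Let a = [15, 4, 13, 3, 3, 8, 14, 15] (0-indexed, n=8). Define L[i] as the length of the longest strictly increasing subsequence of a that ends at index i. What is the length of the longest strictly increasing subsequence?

   i    0    1    2    3    4    5    6    7
a[i]   15    4   13    3    3    8   14   15
L[i]    1    1    2    1    1    2    3    4

4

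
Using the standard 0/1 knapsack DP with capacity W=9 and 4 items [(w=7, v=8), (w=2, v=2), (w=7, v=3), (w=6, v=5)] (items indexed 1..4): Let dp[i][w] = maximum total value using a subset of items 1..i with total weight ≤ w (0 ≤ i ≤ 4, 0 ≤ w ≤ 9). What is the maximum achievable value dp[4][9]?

10

i\w   0   1   2   3   4   5   6   7   8   9
  0   0   0   0   0   0   0   0   0   0   0
  1   0   0   0   0   0   0   0   8   8   8
  2   0   0   2   2   2   2   2   8   8  10
  3   0   0   2   2   2   2   2   8   8  10
  4   0   0   2   2   2   2   5   8   8  10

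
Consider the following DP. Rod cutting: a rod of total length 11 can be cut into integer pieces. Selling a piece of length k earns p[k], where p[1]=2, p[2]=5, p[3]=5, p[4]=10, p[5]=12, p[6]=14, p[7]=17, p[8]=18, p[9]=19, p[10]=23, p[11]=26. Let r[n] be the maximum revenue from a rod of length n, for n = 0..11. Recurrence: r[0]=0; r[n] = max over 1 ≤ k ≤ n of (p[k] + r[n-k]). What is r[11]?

27

   n    0    1    2    3    4    5    6    7    8    9   10   11
r[n]    0    2    5    7   10   12   15   17   20   22   25   27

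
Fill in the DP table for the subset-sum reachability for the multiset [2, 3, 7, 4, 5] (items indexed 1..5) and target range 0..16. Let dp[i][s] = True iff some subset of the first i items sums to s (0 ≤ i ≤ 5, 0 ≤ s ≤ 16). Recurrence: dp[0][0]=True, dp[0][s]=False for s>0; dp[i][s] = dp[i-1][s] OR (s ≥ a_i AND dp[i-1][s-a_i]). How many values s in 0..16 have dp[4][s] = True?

i\s   0   1   2   3   4   5   6   7   8   9  10  11  12  13  14  15  16
  0   T   F   F   F   F   F   F   F   F   F   F   F   F   F   F   F   F
  1   T   F   T   F   F   F   F   F   F   F   F   F   F   F   F   F   F
  2   T   F   T   T   F   T   F   F   F   F   F   F   F   F   F   F   F
  3   T   F   T   T   F   T   F   T   F   T   T   F   T   F   F   F   F
  4   T   F   T   T   T   T   T   T   F   T   T   T   T   T   T   F   T
  5   T   F   T   T   T   T   T   T   T   T   T   T   T   T   T   T   T

14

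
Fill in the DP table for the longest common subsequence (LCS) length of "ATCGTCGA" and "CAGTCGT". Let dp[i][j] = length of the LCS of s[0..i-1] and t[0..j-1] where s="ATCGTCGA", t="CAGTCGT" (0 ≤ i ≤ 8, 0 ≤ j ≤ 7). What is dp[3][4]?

2

   ''  C  A  G  T  C  G  T
''  0  0  0  0  0  0  0  0
 A  0  0  1  1  1  1  1  1
 T  0  0  1  1  2  2  2  2
 C  0  1  1  1  2  3  3  3
 G  0  1  1  2  2  3  4  4
 T  0  1  1  2  3  3  4  5
 C  0  1  1  2  3  4  4  5
 G  0  1  1  2  3  4  5  5
 A  0  1  2  2  3  4  5  5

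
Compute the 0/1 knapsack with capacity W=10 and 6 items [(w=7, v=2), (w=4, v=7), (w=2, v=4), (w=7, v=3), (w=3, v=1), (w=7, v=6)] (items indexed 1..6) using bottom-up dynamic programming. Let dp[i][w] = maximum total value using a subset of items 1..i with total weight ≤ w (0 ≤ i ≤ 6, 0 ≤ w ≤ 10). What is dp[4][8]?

i\w   0   1   2   3   4   5   6   7   8   9  10
  0   0   0   0   0   0   0   0   0   0   0   0
  1   0   0   0   0   0   0   0   2   2   2   2
  2   0   0   0   0   7   7   7   7   7   7   7
  3   0   0   4   4   7   7  11  11  11  11  11
  4   0   0   4   4   7   7  11  11  11  11  11
  5   0   0   4   4   7   7  11  11  11  12  12
  6   0   0   4   4   7   7  11  11  11  12  12

11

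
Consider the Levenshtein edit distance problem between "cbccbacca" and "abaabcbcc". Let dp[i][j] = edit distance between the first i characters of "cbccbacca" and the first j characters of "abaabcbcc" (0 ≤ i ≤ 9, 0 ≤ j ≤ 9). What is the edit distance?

   ''  a  b  a  a  b  c  b  c  c
''  0  1  2  3  4  5  6  7  8  9
 c  1  1  2  3  4  5  5  6  7  8
 b  2  2  1  2  3  4  5  5  6  7
 c  3  3  2  2  3  4  4  5  5  6
 c  4  4  3  3  3  4  4  5  5  5
 b  5  5  4  4  4  3  4  4  5  6
 a  6  5  5  4  4  4  4  5  5  6
 c  7  6  6  5  5  5  4  5  5  5
 c  8  7  7  6  6  6  5  5  5  5
 a  9  8  8  7  6  7  6  6  6  6

6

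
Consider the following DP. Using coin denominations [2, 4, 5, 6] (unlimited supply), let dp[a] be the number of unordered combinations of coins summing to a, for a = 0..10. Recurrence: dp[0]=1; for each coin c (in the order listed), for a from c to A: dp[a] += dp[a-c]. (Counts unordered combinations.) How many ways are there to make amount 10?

6

after  coin     0     1     2     3     4     5     6     7     8     9    10
          2     1     0     1     0     1     0     1     0     1     0     1
          4     1     0     1     0     2     0     2     0     3     0     3
          5     1     0     1     0     2     1     2     1     3     2     4
          6     1     0     1     0     2     1     3     1     4     2     6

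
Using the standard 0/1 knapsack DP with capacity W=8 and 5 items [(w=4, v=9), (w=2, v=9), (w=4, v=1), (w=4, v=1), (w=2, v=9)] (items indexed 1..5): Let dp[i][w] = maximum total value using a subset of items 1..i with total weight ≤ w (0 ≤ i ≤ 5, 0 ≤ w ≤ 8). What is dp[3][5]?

9

i\w   0   1   2   3   4   5   6   7   8
  0   0   0   0   0   0   0   0   0   0
  1   0   0   0   0   9   9   9   9   9
  2   0   0   9   9   9   9  18  18  18
  3   0   0   9   9   9   9  18  18  18
  4   0   0   9   9   9   9  18  18  18
  5   0   0   9   9  18  18  18  18  27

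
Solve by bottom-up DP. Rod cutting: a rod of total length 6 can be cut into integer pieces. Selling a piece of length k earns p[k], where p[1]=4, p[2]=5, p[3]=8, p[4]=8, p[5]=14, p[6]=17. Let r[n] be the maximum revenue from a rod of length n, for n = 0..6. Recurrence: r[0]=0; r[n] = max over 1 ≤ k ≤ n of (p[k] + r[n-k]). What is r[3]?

   n    0    1    2    3    4    5    6
r[n]    0    4    8   12   16   20   24

12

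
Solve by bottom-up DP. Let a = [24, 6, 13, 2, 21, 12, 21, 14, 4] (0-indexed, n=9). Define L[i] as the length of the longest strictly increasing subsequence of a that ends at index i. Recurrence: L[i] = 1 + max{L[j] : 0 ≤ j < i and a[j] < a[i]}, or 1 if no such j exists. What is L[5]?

2

   i    0    1    2    3    4    5    6    7    8
a[i]   24    6   13    2   21   12   21   14    4
L[i]    1    1    2    1    3    2    3    3    2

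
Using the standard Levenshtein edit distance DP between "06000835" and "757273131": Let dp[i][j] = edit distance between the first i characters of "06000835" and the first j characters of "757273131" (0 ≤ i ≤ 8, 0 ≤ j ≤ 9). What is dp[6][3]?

   ''  7  5  7  2  7  3  1  3  1
''  0  1  2  3  4  5  6  7  8  9
 0  1  1  2  3  4  5  6  7  8  9
 6  2  2  2  3  4  5  6  7  8  9
 0  3  3  3  3  4  5  6  7  8  9
 0  4  4  4  4  4  5  6  7  8  9
 0  5  5  5  5  5  5  6  7  8  9
 8  6  6  6  6  6  6  6  7  8  9
 3  7  7  7  7  7  7  6  7  7  8
 5  8  8  7  8  8  8  7  7  8  8

6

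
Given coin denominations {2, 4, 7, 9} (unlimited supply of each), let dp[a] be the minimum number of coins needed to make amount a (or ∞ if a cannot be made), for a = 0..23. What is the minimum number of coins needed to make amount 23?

3

 a  0  1  2  3  4  5  6  7  8  9 10 11 12 13 14 15 16 17 18 19 20 21 22 23
dp  0  -  1  -  1  -  2  1  2  1  3  2  3  2  2  3  2  3  2  4  3  3  3  3
(- denotes ∞ / unreachable)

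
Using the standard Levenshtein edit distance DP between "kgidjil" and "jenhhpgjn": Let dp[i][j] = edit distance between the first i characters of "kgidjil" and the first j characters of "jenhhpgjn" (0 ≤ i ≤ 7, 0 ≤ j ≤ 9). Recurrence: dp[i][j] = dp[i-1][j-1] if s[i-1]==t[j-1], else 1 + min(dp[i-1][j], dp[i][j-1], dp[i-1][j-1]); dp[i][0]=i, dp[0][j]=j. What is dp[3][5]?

5

   ''  j  e  n  h  h  p  g  j  n
''  0  1  2  3  4  5  6  7  8  9
 k  1  1  2  3  4  5  6  7  8  9
 g  2  2  2  3  4  5  6  6  7  8
 i  3  3  3  3  4  5  6  7  7  8
 d  4  4  4  4  4  5  6  7  8  8
 j  5  4  5  5  5  5  6  7  7  8
 i  6  5  5  6  6  6  6  7  8  8
 l  7  6  6  6  7  7  7  7  8  9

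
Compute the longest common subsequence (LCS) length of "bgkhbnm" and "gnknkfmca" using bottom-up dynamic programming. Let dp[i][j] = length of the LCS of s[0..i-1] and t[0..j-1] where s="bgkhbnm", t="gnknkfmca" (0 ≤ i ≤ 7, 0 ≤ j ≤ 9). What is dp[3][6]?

   ''  g  n  k  n  k  f  m  c  a
''  0  0  0  0  0  0  0  0  0  0
 b  0  0  0  0  0  0  0  0  0  0
 g  0  1  1  1  1  1  1  1  1  1
 k  0  1  1  2  2  2  2  2  2  2
 h  0  1  1  2  2  2  2  2  2  2
 b  0  1  1  2  2  2  2  2  2  2
 n  0  1  2  2  3  3  3  3  3  3
 m  0  1  2  2  3  3  3  4  4  4

2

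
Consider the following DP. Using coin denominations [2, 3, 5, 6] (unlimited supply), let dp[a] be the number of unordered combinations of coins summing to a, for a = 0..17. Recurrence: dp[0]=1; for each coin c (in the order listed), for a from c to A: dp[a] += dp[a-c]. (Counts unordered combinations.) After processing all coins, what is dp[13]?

7

after  coin     0     1     2     3     4     5     6     7     8     9    10    11    12    13    14    15    16    17
          2     1     0     1     0     1     0     1     0     1     0     1     0     1     0     1     0     1     0
          3     1     0     1     1     1     1     2     1     2     2     2     2     3     2     3     3     3     3
          5     1     0     1     1     1     2     2     2     3     3     4     4     5     5     6     7     7     8
          6     1     0     1     1     1     2     3     2     4     4     5     6     8     7    10    11    12    14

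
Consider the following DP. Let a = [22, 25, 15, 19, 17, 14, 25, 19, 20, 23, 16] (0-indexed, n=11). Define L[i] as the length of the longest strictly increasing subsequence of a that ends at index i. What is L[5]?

1

   i    0    1    2    3    4    5    6    7    8    9   10
a[i]   22   25   15   19   17   14   25   19   20   23   16
L[i]    1    2    1    2    2    1    3    3    4    5    2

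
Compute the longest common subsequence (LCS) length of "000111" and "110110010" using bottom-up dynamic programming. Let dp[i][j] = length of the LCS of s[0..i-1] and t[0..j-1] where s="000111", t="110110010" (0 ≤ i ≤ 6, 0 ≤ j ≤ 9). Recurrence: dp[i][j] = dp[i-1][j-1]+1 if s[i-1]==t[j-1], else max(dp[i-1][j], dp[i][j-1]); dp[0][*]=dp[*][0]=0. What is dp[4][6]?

   ''  1  1  0  1  1  0  0  1  0
''  0  0  0  0  0  0  0  0  0  0
 0  0  0  0  1  1  1  1  1  1  1
 0  0  0  0  1  1  1  2  2  2  2
 0  0  0  0  1  1  1  2  3  3  3
 1  0  1  1  1  2  2  2  3  4  4
 1  0  1  2  2  2  3  3  3  4  4
 1  0  1  2  2  3  3  3  3  4  4

2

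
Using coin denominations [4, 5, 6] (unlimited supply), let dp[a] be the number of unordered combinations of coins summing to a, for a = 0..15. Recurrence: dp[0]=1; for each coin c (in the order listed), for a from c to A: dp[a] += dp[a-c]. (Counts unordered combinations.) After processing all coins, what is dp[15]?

2

after  coin     0     1     2     3     4     5     6     7     8     9    10    11    12    13    14    15
          4     1     0     0     0     1     0     0     0     1     0     0     0     1     0     0     0
          5     1     0     0     0     1     1     0     0     1     1     1     0     1     1     1     1
          6     1     0     0     0     1     1     1     0     1     1     2     1     2     1     2     2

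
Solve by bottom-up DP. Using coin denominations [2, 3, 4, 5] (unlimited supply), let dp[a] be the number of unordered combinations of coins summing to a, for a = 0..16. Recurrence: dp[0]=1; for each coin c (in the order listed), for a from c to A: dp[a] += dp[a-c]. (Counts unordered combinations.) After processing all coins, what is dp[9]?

5

after  coin     0     1     2     3     4     5     6     7     8     9    10    11    12    13    14    15    16
          2     1     0     1     0     1     0     1     0     1     0     1     0     1     0     1     0     1
          3     1     0     1     1     1     1     2     1     2     2     2     2     3     2     3     3     3
          4     1     0     1     1     2     1     3     2     4     3     5     4     7     5     8     7    10
          5     1     0     1     1     2     2     3     3     5     5     7     7    10    10    13    14    17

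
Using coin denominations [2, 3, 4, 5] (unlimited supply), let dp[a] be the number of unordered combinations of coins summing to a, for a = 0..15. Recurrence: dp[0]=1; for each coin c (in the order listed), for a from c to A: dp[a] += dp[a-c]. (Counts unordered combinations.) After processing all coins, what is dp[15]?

14

after  coin     0     1     2     3     4     5     6     7     8     9    10    11    12    13    14    15
          2     1     0     1     0     1     0     1     0     1     0     1     0     1     0     1     0
          3     1     0     1     1     1     1     2     1     2     2     2     2     3     2     3     3
          4     1     0     1     1     2     1     3     2     4     3     5     4     7     5     8     7
          5     1     0     1     1     2     2     3     3     5     5     7     7    10    10    13    14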